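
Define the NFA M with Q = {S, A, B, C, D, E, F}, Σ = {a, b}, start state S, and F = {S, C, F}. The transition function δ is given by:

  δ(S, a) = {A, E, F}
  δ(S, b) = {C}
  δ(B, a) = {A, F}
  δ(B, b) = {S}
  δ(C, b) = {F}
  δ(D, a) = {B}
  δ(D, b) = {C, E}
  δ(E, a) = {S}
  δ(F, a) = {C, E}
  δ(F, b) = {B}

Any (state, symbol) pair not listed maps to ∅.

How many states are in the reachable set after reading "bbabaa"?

Start in {S}.
Read 'b': S→{C}; now {C}.
Read 'b': C→{F}; now {F}.
Read 'a': F→{C, E}; now {C, E}.
Read 'b': C→{F}, E→∅; now {F}.
Read 'a': F→{C, E}; now {C, E}.
Read 'a': C→∅, E→{S}; now {S}.
That set has 1 state.

1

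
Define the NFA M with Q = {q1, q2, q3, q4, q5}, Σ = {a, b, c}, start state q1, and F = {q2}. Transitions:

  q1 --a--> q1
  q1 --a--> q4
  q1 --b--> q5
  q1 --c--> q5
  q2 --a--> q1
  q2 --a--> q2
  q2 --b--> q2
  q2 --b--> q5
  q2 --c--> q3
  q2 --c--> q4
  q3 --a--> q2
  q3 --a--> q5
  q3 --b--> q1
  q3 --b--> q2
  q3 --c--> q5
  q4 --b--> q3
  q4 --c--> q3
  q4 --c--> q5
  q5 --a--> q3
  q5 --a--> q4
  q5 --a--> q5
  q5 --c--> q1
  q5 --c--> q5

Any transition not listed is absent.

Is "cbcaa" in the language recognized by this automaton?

Start in {q1}.
Read 'c': q1→{q5}; now {q5}.
Read 'b': q5→∅; now ∅.
The set is empty and remains empty for the remaining 3 symbols.
The final set ∅ contains no accepting state.

No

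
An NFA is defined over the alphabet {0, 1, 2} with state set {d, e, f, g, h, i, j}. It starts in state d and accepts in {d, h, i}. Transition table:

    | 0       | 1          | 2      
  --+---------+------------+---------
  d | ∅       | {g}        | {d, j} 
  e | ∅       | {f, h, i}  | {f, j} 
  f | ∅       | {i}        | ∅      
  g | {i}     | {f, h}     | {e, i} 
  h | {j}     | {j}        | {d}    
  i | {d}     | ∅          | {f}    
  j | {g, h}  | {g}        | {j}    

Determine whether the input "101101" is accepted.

Start in {d}.
Read '1': d→{g}; now {g}.
Read '0': g→{i}; now {i}.
Read '1': i→∅; now ∅.
The set is empty and remains empty for the remaining 3 symbols.
The final set ∅ contains no accepting state.

No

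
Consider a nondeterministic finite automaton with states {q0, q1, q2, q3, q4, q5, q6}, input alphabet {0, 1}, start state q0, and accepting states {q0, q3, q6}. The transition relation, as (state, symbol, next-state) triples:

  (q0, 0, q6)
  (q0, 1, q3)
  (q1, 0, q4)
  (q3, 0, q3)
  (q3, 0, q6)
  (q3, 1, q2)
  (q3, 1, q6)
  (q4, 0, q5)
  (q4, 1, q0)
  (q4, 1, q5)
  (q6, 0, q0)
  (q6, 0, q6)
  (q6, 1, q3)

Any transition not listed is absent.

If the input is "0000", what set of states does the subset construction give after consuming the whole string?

{q0, q6}

Start in {q0}.
Read '0': {q0} → {q6}.
Read '0': {q6} → {q0, q6}.
Read '0': {q0, q6} → {q0, q6}.
Read '0': {q0, q6} → {q0, q6}.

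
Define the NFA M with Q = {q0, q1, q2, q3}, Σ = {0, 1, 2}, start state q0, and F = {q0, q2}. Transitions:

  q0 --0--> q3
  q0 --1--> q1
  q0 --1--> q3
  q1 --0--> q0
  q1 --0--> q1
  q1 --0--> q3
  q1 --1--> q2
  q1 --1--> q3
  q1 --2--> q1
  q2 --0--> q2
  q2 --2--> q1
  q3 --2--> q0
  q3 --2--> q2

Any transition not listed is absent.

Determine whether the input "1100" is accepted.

Yes

Start in {q0}.
Read '1': q0→{q1, q3}; now {q1, q3}.
Read '1': q1→{q2, q3}, q3→∅; now {q2, q3}.
Read '0': q2→{q2}, q3→∅; now {q2}.
Read '0': q2→{q2}; now {q2}.
The final set {q2} contains the accepting state q2.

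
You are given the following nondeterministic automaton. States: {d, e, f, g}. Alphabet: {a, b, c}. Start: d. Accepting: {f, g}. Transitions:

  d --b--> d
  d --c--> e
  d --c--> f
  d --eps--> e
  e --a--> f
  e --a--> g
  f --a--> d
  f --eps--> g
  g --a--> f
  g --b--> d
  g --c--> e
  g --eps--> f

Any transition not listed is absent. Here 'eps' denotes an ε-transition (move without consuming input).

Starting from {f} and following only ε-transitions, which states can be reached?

Begin with {f}.
ε-move f → g; add g.

{f, g}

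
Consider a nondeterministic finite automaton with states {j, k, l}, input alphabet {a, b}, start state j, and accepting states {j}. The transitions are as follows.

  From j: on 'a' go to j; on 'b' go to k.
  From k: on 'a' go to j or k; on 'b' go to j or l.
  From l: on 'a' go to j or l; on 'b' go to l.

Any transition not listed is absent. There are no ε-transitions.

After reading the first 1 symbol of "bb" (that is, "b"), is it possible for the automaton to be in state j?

No

Start in {j}.
Read 'b': j→{k}; now {k}.
State j is not in {k}.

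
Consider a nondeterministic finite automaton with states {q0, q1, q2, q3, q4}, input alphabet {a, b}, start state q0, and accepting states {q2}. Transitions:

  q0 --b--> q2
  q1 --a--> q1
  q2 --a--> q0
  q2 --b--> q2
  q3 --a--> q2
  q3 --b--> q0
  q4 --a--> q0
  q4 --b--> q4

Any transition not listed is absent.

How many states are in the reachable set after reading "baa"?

0

Start in {q0}.
Read 'b': {q0} → {q2}.
Read 'a': {q2} → {q0}.
Read 'a': {q0} → ∅.
That set has 0 states.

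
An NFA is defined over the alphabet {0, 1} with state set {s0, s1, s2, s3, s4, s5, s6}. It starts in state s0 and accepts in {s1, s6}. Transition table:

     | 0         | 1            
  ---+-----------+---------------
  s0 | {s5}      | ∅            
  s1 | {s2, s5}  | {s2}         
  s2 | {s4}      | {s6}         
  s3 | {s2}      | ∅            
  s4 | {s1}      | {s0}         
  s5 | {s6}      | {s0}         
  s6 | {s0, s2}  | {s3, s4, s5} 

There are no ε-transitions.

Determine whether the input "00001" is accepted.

No

Start in {s0}.
Read '0': s0→{s5}; now {s5}.
Read '0': s5→{s6}; now {s6}.
Read '0': s6→{s0, s2}; now {s0, s2}.
Read '0': s0→{s5}, s2→{s4}; now {s4, s5}.
Read '1': s4→{s0}, s5→{s0}; now {s0}.
The final set {s0} contains no accepting state.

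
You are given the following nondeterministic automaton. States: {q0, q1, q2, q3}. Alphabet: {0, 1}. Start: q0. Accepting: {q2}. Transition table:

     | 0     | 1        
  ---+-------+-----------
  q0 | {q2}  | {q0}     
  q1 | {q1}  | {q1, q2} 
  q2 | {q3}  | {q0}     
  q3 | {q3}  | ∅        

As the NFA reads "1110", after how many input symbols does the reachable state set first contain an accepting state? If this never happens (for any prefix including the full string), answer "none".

4

Start in {q0}.
Read '1': q0→{q0}; now {q0}.
Read '1': q0→{q0}; now {q0}.
Read '1': q0→{q0}; now {q0}.
Read '0': q0→{q2}; now {q2}.
None of the earlier sets intersect F, but {q2} does.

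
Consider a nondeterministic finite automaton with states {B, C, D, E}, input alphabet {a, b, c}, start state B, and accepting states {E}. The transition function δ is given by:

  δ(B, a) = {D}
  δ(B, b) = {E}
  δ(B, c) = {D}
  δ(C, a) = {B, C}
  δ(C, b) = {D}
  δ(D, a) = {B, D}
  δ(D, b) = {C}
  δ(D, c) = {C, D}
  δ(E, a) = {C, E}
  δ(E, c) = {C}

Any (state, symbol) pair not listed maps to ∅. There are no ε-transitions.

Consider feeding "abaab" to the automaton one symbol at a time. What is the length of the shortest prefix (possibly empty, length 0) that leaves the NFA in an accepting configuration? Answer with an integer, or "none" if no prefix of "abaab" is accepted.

5

Start in {B}.
Read 'a': B→{D}; now {D}.
Read 'b': D→{C}; now {C}.
Read 'a': C→{B, C}; now {B, C}.
Read 'a': B→{D}, C→{B, C}; now {B, C, D}.
Read 'b': B→{E}, C→{D}, D→{C}; now {C, D, E}.
None of the earlier sets intersect F, but {C, D, E} does.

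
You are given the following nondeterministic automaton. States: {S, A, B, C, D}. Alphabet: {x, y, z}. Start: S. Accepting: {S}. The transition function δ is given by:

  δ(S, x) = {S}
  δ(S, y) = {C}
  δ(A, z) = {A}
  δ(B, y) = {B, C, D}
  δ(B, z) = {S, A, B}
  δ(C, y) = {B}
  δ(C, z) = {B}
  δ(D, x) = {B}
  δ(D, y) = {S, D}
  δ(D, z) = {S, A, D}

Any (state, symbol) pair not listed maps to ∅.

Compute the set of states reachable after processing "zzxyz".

∅

Start in {S}.
Read 'z': S→∅; now ∅.
The set is empty and remains empty for the remaining 4 symbols.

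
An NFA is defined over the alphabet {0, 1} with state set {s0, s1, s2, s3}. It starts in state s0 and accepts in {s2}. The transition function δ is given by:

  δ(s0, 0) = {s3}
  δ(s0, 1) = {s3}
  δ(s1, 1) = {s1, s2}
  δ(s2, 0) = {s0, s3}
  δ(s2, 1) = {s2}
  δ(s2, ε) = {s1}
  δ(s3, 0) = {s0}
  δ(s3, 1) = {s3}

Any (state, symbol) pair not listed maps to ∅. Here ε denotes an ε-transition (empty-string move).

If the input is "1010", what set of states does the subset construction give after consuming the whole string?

{s0}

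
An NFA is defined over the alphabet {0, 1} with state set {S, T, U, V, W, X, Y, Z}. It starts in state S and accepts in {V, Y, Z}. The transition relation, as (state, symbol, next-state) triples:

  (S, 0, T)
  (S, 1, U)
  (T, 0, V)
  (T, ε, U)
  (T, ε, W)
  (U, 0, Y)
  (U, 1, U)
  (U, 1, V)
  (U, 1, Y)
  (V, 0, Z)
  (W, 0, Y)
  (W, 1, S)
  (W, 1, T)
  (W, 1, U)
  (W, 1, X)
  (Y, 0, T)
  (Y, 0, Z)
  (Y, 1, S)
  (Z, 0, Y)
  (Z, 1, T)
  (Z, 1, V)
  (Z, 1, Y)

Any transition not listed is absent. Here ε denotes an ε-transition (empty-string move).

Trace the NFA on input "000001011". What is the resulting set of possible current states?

{S, T, U, V, W, X, Y}

Start in {S}.
Read '0': S→{T}; union {T}; ε-closure = {T, U, W}.
Read '0': T→{V}, U→{Y}, W→{Y}; now {V, Y}.
Read '0': V→{Z}, Y→{T, Z}; union {T, Z}; ε-closure = {T, U, W, Z}.
Read '0': T→{V}, U→{Y}, W→{Y}, Z→{Y}; now {V, Y}.
Read '0': V→{Z}, Y→{T, Z}; union {T, Z}; ε-closure = {T, U, W, Z}.
Read '1': T→∅, U→{U, V, Y}, W→{S, T, U, X}, Z→{T, V, Y}; union {S, T, U, V, X, Y}; ε-closure = {S, T, U, V, W, X, Y}.
Read '0': S→{T}, T→{V}, U→{Y}, V→{Z}, W→{Y}, X→∅, Y→{T, Z}; union {T, V, Y, Z}; ε-closure = {T, U, V, W, Y, Z}.
Read '1': T→∅, U→{U, V, Y}, V→∅, W→{S, T, U, X}, Y→{S}, Z→{T, V, Y}; union {S, T, U, V, X, Y}; ε-closure = {S, T, U, V, W, X, Y}.
Read '1': S→{U}, T→∅, U→{U, V, Y}, V→∅, W→{S, T, U, X}, X→∅, Y→{S}; union {S, T, U, V, X, Y}; ε-closure = {S, T, U, V, W, X, Y}.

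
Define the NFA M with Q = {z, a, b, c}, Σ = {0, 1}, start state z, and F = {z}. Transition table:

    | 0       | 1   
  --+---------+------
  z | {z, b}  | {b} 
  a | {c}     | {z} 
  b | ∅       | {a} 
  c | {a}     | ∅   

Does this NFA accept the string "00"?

Start in {z}.
Read '0': {z} → {z, b}.
Read '0': {z, b} → {z, b}.
The final set {z, b} contains the accepting state z.

Yes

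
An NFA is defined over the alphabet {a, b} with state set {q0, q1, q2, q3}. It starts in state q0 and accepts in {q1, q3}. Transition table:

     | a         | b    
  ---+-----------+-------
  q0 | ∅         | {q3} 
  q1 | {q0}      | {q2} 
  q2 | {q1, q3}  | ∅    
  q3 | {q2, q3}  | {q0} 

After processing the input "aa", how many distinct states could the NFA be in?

0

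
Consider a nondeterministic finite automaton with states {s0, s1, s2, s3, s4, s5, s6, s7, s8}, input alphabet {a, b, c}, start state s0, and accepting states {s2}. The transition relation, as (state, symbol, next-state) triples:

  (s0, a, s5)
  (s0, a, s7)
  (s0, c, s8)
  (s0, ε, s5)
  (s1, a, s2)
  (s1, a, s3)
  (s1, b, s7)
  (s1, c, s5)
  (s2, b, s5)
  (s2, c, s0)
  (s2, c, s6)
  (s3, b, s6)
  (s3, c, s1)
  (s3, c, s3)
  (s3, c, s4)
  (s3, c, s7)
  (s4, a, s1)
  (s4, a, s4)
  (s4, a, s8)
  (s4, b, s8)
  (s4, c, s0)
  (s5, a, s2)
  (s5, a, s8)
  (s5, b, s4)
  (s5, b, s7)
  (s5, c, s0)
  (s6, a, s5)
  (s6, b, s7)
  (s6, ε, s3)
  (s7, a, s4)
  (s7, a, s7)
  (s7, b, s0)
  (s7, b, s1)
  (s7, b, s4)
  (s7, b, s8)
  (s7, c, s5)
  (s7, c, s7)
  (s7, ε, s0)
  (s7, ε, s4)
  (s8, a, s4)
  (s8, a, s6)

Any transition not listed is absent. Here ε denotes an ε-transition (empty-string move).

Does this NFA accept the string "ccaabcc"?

Start: ε-closure({s0}) = {s0, s5}.
Read 'c': s0→{s8}, s5→{s0}; union {s0, s8}; ε-closure = {s0, s5, s8}.
Read 'c': s0→{s8}, s5→{s0}, s8→∅; union {s0, s8}; ε-closure = {s0, s5, s8}.
Read 'a': s0→{s5, s7}, s5→{s2, s8}, s8→{s4, s6}; union {s2, s4, s5, s6, s7, s8}; ε-closure = {s0, s2, s3, s4, s5, s6, s7, s8}.
Read 'a': s0→{s5, s7}, s2→∅, s3→∅, s4→{s1, s4, s8}, s5→{s2, s8}, s6→{s5}, s7→{s4, s7}, s8→{s4, s6}; union {s1, s2, s4, s5, s6, s7, s8}; ε-closure = {s0, s1, s2, s3, s4, s5, s6, s7, s8}.
Read 'b': s0→∅, s1→{s7}, s2→{s5}, s3→{s6}, s4→{s8}, s5→{s4, s7}, s6→{s7}, s7→{s0, s1, s4, s8}, s8→∅; union {s0, s1, s4, s5, s6, s7, s8}; ε-closure = {s0, s1, s3, s4, s5, s6, s7, s8}.
Read 'c': s0→{s8}, s1→{s5}, s3→{s1, s3, s4, s7}, s4→{s0}, s5→{s0}, s6→∅, s7→{s5, s7}, s8→∅; now {s0, s1, s3, s4, s5, s7, s8}.
Read 'c': s0→{s8}, s1→{s5}, s3→{s1, s3, s4, s7}, s4→{s0}, s5→{s0}, s7→{s5, s7}, s8→∅; now {s0, s1, s3, s4, s5, s7, s8}.
The final set {s0, s1, s3, s4, s5, s7, s8} contains no accepting state.

No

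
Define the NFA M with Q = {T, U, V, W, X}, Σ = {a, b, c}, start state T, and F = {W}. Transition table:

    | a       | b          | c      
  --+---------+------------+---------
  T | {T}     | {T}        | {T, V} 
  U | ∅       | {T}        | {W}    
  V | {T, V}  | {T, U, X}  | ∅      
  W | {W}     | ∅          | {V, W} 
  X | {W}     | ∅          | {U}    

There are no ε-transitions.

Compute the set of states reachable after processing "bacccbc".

{T, U, V, W}

Start in {T}.
Read 'b': {T} → {T}.
Read 'a': {T} → {T}.
Read 'c': {T} → {T, V}.
Read 'c': {T, V} → {T, V}.
Read 'c': {T, V} → {T, V}.
Read 'b': {T, V} → {T, U, X}.
Read 'c': {T, U, X} → {T, U, V, W}.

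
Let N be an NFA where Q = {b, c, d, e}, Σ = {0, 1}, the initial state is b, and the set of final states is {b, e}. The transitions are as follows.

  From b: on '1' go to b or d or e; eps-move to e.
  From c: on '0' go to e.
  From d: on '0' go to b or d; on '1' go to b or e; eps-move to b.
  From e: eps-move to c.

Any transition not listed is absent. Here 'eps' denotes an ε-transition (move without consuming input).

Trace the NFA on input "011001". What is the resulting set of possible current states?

∅

Start: ε-closure({b}) = {b, c, e}.
Read '0': b→∅, c→{e}, e→∅; union {e}; ε-closure = {c, e}.
Read '1': c→∅, e→∅; now ∅.
The set is empty and remains empty for the remaining 4 symbols.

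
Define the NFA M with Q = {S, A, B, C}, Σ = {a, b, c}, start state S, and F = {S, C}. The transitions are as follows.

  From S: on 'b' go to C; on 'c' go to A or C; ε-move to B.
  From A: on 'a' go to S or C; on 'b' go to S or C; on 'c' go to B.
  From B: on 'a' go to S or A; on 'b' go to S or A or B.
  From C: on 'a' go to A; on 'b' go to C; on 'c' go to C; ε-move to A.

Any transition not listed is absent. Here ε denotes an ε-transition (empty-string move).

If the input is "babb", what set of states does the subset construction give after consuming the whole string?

Start: ε-closure({S}) = {S, B}.
Read 'b': {S, B} → {S, A, B, C}.
Read 'a': {S, A, B, C} → {S, A, B, C}.
Read 'b': {S, A, B, C} → {S, A, B, C}.
Read 'b': {S, A, B, C} → {S, A, B, C}.

{S, A, B, C}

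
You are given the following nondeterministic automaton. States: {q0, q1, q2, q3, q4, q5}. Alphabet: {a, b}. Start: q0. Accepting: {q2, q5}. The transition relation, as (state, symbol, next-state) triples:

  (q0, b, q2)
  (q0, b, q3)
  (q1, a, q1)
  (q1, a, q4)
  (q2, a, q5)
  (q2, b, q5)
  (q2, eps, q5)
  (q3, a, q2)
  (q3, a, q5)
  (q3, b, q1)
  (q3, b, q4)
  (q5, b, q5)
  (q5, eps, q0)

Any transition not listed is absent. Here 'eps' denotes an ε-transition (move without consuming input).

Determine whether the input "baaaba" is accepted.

No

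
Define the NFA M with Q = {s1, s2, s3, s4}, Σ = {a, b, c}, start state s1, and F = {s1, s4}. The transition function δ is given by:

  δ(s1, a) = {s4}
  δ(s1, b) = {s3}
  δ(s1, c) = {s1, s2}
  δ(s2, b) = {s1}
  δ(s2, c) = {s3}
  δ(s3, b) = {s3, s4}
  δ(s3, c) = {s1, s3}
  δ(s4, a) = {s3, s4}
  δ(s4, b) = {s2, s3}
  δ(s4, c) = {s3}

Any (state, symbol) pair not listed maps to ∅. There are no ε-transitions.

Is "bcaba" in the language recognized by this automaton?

Start in {s1}.
Read 'b': s1→{s3}; now {s3}.
Read 'c': s3→{s1, s3}; now {s1, s3}.
Read 'a': s1→{s4}, s3→∅; now {s4}.
Read 'b': s4→{s2, s3}; now {s2, s3}.
Read 'a': s2→∅, s3→∅; now ∅.
The final set ∅ contains no accepting state.

No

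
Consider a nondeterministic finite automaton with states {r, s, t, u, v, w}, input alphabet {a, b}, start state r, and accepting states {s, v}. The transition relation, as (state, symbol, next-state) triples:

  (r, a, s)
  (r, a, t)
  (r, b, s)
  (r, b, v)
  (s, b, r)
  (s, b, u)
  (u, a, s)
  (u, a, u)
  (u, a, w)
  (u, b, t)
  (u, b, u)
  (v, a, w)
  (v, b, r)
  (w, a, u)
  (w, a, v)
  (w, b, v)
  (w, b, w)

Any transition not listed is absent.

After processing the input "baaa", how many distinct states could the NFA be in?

3

Start in {r}.
Read 'b': {r} → {s, v}.
Read 'a': {s, v} → {w}.
Read 'a': {w} → {u, v}.
Read 'a': {u, v} → {s, u, w}.
That set has 3 states.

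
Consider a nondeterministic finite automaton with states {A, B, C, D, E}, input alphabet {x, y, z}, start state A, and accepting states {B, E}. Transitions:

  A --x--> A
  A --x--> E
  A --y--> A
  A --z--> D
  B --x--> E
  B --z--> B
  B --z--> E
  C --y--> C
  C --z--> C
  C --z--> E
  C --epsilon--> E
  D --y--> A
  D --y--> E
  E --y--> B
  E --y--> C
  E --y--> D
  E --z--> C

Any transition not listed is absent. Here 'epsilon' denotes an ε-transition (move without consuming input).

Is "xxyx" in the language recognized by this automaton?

Start in {A}.
Read 'x': A→{A, E}; now {A, E}.
Read 'x': A→{A, E}, E→∅; now {A, E}.
Read 'y': A→{A}, E→{B, C, D}; union {A, B, C, D}; ε-closure = {A, B, C, D, E}.
Read 'x': A→{A, E}, B→{E}, C→∅, D→∅, E→∅; now {A, E}.
The final set {A, E} contains the accepting state E.

Yes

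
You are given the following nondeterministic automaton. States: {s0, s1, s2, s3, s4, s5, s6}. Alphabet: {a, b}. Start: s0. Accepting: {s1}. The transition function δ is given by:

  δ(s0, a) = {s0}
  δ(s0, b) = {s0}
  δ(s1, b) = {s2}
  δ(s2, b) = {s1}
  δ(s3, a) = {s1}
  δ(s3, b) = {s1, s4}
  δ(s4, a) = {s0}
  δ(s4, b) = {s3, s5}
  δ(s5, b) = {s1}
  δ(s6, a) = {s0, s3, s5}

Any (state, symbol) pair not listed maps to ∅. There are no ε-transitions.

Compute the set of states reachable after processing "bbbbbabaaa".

Start in {s0}.
Read 'b': s0→{s0}; now {s0}.
Read 'b': s0→{s0}; now {s0}.
Read 'b': s0→{s0}; now {s0}.
Read 'b': s0→{s0}; now {s0}.
Read 'b': s0→{s0}; now {s0}.
Read 'a': s0→{s0}; now {s0}.
Read 'b': s0→{s0}; now {s0}.
Read 'a': s0→{s0}; now {s0}.
Read 'a': s0→{s0}; now {s0}.
Read 'a': s0→{s0}; now {s0}.

{s0}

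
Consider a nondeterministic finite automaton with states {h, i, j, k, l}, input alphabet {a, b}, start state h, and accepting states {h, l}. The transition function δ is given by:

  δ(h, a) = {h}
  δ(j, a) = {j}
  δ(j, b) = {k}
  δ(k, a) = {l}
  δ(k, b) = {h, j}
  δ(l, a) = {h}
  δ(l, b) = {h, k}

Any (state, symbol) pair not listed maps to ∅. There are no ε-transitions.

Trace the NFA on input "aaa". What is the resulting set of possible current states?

Start in {h}.
Read 'a': {h} → {h}.
Read 'a': {h} → {h}.
Read 'a': {h} → {h}.

{h}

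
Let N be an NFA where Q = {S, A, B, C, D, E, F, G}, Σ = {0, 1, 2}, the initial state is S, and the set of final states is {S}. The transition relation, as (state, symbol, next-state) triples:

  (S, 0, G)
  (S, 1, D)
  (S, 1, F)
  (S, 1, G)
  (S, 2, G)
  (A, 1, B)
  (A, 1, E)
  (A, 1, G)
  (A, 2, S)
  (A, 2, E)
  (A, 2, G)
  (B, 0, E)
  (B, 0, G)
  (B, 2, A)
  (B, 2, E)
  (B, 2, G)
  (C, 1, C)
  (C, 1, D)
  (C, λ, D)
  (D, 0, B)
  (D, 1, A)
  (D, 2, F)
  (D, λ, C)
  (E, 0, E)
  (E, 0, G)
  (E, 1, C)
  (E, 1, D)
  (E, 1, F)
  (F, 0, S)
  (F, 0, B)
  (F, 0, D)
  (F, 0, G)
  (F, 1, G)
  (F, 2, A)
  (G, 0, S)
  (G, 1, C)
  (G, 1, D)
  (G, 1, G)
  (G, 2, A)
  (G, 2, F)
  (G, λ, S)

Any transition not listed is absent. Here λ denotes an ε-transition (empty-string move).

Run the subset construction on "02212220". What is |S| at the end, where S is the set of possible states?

6

Start in {S}.
Read '0': {S} → {S, G}.
Read '2': {S, G} → {S, A, F, G}.
Read '2': {S, A, F, G} → {S, A, E, F, G}.
Read '1': {S, A, E, F, G} → {S, B, C, D, E, F, G}.
Read '2': {S, B, C, D, E, F, G} → {S, A, E, F, G}.
Read '2': {S, A, E, F, G} → {S, A, E, F, G}.
Read '2': {S, A, E, F, G} → {S, A, E, F, G}.
Read '0': {S, A, E, F, G} → {S, B, C, D, E, G}.
That set has 6 states.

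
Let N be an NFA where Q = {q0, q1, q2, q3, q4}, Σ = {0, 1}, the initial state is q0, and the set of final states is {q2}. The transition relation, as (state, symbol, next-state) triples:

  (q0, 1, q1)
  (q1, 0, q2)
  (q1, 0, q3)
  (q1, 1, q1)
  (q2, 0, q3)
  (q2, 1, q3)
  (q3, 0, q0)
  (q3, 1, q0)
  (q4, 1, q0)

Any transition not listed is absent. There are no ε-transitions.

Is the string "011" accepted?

No

Start in {q0}.
Read '0': q0→∅; now ∅.
The set is empty and remains empty for the remaining 2 symbols.
The final set ∅ contains no accepting state.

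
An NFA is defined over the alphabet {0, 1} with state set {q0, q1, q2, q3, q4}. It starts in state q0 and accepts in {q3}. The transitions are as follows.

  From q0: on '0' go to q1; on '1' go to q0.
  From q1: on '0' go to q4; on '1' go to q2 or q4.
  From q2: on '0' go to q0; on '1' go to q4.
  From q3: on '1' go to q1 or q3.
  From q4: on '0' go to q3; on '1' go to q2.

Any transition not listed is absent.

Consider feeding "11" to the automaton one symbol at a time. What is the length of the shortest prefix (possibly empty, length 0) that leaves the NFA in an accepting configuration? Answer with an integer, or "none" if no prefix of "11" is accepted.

none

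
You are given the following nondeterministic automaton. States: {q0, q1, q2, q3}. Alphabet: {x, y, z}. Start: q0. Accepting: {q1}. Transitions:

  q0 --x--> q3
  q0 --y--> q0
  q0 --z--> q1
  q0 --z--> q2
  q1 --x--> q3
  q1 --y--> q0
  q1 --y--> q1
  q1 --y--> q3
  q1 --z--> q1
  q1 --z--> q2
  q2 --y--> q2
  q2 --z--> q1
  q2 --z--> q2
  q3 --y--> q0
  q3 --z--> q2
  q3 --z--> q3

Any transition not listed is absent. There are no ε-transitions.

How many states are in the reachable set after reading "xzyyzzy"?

Start in {q0}.
Read 'x': {q0} → {q3}.
Read 'z': {q3} → {q2, q3}.
Read 'y': {q2, q3} → {q0, q2}.
Read 'y': {q0, q2} → {q0, q2}.
Read 'z': {q0, q2} → {q1, q2}.
Read 'z': {q1, q2} → {q1, q2}.
Read 'y': {q1, q2} → {q0, q1, q2, q3}.
That set has 4 states.

4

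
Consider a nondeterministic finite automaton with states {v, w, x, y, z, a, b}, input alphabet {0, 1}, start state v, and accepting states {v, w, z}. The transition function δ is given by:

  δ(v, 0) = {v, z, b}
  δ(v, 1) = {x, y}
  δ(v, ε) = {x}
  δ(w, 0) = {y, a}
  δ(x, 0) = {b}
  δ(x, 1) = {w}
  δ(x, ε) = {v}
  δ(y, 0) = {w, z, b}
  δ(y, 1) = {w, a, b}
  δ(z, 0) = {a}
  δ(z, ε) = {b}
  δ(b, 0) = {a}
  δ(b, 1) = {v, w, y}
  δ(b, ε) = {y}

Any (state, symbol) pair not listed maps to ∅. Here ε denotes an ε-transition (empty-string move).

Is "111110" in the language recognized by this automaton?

Yes

Start: ε-closure({v}) = {v, x}.
Read '1': v→{x, y}, x→{w}; union {w, x, y}; ε-closure = {v, w, x, y}.
Read '1': v→{x, y}, w→∅, x→{w}, y→{w, a, b}; union {w, x, y, a, b}; ε-closure = {v, w, x, y, a, b}.
Read '1': v→{x, y}, w→∅, x→{w}, y→{w, a, b}, a→∅, b→{v, w, y}; now {v, w, x, y, a, b}.
Read '1': v→{x, y}, w→∅, x→{w}, y→{w, a, b}, a→∅, b→{v, w, y}; now {v, w, x, y, a, b}.
Read '1': v→{x, y}, w→∅, x→{w}, y→{w, a, b}, a→∅, b→{v, w, y}; now {v, w, x, y, a, b}.
Read '0': v→{v, z, b}, w→{y, a}, x→{b}, y→{w, z, b}, a→∅, b→{a}; union {v, w, y, z, a, b}; ε-closure = {v, w, x, y, z, a, b}.
The final set {v, w, x, y, z, a, b} contains the accepting states v, w, z.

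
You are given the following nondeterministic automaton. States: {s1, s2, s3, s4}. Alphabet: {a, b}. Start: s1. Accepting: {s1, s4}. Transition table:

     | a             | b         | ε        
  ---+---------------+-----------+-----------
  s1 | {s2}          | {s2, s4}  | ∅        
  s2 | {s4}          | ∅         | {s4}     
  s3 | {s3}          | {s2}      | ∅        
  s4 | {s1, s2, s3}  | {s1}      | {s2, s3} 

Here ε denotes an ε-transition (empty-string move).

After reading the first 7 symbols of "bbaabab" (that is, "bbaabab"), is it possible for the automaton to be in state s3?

Yes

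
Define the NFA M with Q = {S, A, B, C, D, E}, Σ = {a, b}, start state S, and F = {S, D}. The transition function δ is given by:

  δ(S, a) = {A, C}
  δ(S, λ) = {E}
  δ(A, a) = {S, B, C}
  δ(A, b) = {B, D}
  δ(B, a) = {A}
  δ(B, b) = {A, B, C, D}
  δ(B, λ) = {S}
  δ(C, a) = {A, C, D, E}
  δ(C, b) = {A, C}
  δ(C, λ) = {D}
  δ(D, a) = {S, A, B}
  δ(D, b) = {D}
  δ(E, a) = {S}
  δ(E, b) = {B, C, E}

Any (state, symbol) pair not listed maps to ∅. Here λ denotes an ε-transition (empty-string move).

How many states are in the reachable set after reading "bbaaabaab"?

6

Start: ε-closure({S}) = {S, E}.
Read 'b': S→∅, E→{B, C, E}; union {B, C, E}; ε-closure = {S, B, C, D, E}.
Read 'b': S→∅, B→{A, B, C, D}, C→{A, C}, D→{D}, E→{B, C, E}; union {A, B, C, D, E}; ε-closure = {S, A, B, C, D, E}.
Read 'a': S→{A, C}, A→{S, B, C}, B→{A}, C→{A, C, D, E}, D→{S, A, B}, E→{S}; now {S, A, B, C, D, E}.
Read 'a': S→{A, C}, A→{S, B, C}, B→{A}, C→{A, C, D, E}, D→{S, A, B}, E→{S}; now {S, A, B, C, D, E}.
Read 'a': S→{A, C}, A→{S, B, C}, B→{A}, C→{A, C, D, E}, D→{S, A, B}, E→{S}; now {S, A, B, C, D, E}.
Read 'b': S→∅, A→{B, D}, B→{A, B, C, D}, C→{A, C}, D→{D}, E→{B, C, E}; union {A, B, C, D, E}; ε-closure = {S, A, B, C, D, E}.
Read 'a': S→{A, C}, A→{S, B, C}, B→{A}, C→{A, C, D, E}, D→{S, A, B}, E→{S}; now {S, A, B, C, D, E}.
Read 'a': S→{A, C}, A→{S, B, C}, B→{A}, C→{A, C, D, E}, D→{S, A, B}, E→{S}; now {S, A, B, C, D, E}.
Read 'b': S→∅, A→{B, D}, B→{A, B, C, D}, C→{A, C}, D→{D}, E→{B, C, E}; union {A, B, C, D, E}; ε-closure = {S, A, B, C, D, E}.
That set has 6 states.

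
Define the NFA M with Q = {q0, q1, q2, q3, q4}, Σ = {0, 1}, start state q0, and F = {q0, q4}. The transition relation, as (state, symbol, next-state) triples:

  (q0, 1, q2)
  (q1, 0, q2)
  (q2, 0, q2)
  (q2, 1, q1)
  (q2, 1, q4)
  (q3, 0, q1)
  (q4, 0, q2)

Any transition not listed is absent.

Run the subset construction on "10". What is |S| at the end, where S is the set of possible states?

1

Start in {q0}.
Read '1': {q0} → {q2}.
Read '0': {q2} → {q2}.
That set has 1 state.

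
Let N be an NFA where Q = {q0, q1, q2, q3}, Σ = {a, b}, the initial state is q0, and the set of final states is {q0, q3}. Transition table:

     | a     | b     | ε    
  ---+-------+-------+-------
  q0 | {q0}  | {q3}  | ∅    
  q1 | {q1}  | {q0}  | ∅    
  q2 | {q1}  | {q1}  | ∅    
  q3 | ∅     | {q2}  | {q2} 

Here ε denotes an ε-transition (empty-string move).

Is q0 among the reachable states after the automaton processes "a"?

Yes

Start in {q0}.
Read 'a': {q0} → {q0}.
State q0 is in {q0}.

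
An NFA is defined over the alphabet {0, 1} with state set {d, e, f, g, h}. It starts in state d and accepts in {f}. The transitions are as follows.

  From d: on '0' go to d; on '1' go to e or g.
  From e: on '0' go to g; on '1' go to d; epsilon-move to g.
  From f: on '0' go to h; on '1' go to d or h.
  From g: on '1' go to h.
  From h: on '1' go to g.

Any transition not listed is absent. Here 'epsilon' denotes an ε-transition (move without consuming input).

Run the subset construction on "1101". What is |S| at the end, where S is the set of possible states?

2

Start in {d}.
Read '1': {d} → {e, g}.
Read '1': {e, g} → {d, h}.
Read '0': {d, h} → {d}.
Read '1': {d} → {e, g}.
That set has 2 states.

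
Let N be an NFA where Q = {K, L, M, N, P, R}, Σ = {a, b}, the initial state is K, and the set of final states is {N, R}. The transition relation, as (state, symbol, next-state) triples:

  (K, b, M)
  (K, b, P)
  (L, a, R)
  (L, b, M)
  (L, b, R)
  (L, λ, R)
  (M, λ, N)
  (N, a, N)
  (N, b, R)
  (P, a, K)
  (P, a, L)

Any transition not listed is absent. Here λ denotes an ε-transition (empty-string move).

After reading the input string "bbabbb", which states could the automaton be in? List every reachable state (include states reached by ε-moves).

∅

Start in {K}.
Read 'b': {K} → {M, N, P}.
Read 'b': {M, N, P} → {R}.
Read 'a': {R} → ∅.
The set is empty and remains empty for the remaining 3 symbols.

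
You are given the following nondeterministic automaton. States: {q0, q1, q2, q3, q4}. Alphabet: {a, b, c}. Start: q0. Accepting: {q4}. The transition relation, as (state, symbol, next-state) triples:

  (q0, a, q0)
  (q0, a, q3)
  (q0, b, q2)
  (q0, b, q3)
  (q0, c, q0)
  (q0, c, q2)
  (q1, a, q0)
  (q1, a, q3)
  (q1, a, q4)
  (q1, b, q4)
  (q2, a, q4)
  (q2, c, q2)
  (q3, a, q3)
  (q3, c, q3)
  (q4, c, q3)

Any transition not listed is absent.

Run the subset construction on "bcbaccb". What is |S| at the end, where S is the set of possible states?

0

Start in {q0}.
Read 'b': {q0} → {q2, q3}.
Read 'c': {q2, q3} → {q2, q3}.
Read 'b': {q2, q3} → ∅.
The set is empty and remains empty for the remaining 4 symbols.
That set has 0 states.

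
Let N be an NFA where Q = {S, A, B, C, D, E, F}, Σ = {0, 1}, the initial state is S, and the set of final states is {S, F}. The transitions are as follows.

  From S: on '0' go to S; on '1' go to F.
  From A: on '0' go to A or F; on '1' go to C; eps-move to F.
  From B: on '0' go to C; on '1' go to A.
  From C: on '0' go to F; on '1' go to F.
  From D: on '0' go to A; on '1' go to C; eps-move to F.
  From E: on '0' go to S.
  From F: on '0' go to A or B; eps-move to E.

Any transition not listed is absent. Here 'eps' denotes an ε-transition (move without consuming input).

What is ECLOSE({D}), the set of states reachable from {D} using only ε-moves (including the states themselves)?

Begin with {D}.
ε-move D → F; add F.
ε-move F → E; add E.

{D, E, F}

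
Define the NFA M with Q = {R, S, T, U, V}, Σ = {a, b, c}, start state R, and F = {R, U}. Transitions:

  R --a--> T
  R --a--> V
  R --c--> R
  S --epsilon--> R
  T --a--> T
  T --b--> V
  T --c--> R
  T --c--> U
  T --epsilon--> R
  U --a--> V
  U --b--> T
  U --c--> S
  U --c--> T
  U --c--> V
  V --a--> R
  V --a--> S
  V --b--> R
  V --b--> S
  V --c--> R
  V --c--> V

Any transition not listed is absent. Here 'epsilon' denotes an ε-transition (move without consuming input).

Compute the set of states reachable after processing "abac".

{R, U, V}

Start in {R}.
Read 'a': R→{T, V}; union {T, V}; ε-closure = {R, T, V}.
Read 'b': R→∅, T→{V}, V→{R, S}; now {R, S, V}.
Read 'a': R→{T, V}, S→∅, V→{R, S}; now {R, S, T, V}.
Read 'c': R→{R}, S→∅, T→{R, U}, V→{R, V}; now {R, U, V}.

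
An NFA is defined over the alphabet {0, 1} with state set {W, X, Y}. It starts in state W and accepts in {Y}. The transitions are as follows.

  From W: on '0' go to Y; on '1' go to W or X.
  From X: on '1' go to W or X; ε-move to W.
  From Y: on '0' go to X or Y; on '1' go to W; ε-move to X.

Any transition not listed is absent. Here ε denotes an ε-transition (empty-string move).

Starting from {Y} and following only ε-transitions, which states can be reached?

Begin with {Y}.
ε-move Y → X; add X.
ε-move X → W; add W.

{W, X, Y}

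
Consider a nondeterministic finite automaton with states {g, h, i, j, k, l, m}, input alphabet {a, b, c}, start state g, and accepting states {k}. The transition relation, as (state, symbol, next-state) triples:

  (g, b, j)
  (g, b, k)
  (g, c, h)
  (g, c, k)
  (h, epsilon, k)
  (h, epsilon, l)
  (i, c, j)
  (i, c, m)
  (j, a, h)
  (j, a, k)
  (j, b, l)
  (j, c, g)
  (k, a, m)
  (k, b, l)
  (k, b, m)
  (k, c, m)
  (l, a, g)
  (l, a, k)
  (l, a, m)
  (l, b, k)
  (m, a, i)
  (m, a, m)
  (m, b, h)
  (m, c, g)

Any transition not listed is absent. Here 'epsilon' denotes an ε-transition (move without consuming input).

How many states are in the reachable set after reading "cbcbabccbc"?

Start in {g}.
Read 'c': g→{h, k}; union {h, k}; ε-closure = {h, k, l}.
Read 'b': h→∅, k→{l, m}, l→{k}; now {k, l, m}.
Read 'c': k→{m}, l→∅, m→{g}; now {g, m}.
Read 'b': g→{j, k}, m→{h}; union {h, j, k}; ε-closure = {h, j, k, l}.
Read 'a': h→∅, j→{h, k}, k→{m}, l→{g, k, m}; union {g, h, k, m}; ε-closure = {g, h, k, l, m}.
Read 'b': g→{j, k}, h→∅, k→{l, m}, l→{k}, m→{h}; now {h, j, k, l, m}.
Read 'c': h→∅, j→{g}, k→{m}, l→∅, m→{g}; now {g, m}.
Read 'c': g→{h, k}, m→{g}; union {g, h, k}; ε-closure = {g, h, k, l}.
Read 'b': g→{j, k}, h→∅, k→{l, m}, l→{k}; now {j, k, l, m}.
Read 'c': j→{g}, k→{m}, l→∅, m→{g}; now {g, m}.
That set has 2 states.

2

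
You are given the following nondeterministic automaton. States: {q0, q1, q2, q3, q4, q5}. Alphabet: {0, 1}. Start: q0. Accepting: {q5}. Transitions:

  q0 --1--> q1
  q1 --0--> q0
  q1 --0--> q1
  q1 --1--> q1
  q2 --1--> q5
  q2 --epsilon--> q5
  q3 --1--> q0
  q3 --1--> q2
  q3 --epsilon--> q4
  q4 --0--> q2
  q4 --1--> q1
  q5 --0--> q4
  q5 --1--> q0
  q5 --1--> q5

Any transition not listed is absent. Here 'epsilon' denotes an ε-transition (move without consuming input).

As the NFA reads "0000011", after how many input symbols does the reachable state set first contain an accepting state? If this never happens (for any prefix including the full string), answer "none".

none

Start in {q0}.
Read '0': {q0} → ∅.
The set is empty and remains empty for the remaining 6 symbols.
No reachable set along the way intersects F.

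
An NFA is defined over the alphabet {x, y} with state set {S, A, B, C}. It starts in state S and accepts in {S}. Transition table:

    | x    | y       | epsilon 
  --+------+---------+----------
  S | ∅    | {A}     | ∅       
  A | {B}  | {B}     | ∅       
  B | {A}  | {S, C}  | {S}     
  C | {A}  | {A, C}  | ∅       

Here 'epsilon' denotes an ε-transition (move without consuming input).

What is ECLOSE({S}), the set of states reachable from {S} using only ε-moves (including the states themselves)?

{S}

Begin with {S}.
No ε-moves leave this set, so the closure equals the set itself.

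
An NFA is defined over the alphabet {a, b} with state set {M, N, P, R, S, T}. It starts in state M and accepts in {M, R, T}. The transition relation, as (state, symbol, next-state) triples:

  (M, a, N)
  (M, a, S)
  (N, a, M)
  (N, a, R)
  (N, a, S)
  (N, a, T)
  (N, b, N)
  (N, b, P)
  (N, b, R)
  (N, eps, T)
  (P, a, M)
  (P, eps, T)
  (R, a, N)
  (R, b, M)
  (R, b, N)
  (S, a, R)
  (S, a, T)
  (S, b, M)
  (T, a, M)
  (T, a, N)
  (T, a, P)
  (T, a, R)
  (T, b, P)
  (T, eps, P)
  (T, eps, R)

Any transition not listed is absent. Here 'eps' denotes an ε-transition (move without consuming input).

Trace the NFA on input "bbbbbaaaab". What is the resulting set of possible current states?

Start in {M}.
Read 'b': M→∅; now ∅.
The set is empty and remains empty for the remaining 9 symbols.

∅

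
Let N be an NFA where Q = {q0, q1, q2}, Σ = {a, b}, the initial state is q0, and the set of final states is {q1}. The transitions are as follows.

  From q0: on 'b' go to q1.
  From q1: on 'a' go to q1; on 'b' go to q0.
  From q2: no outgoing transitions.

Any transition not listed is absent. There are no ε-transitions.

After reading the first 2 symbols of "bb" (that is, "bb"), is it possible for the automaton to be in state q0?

Yes

Start in {q0}.
Read 'b': {q0} → {q1}.
Read 'b': {q1} → {q0}.
State q0 is in {q0}.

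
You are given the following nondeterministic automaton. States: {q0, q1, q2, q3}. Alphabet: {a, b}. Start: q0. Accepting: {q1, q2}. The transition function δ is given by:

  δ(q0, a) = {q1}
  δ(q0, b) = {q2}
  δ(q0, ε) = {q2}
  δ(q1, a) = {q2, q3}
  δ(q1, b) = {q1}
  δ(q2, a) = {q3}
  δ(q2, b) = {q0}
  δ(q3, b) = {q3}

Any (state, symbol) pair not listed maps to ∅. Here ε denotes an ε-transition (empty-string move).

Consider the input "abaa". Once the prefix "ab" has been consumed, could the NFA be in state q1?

Yes

Start: ε-closure({q0}) = {q0, q2}.
Read 'a': {q0, q2} → {q1, q3}.
Read 'b': {q1, q3} → {q1, q3}.
State q1 is in {q1, q3}.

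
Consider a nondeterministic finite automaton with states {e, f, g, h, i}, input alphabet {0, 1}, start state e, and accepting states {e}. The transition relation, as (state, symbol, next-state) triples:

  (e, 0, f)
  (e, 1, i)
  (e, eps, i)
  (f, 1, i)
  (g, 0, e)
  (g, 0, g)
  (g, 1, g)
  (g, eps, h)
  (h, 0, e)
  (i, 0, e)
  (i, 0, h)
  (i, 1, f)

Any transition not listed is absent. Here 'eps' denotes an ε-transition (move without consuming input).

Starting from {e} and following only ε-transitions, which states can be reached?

{e, i}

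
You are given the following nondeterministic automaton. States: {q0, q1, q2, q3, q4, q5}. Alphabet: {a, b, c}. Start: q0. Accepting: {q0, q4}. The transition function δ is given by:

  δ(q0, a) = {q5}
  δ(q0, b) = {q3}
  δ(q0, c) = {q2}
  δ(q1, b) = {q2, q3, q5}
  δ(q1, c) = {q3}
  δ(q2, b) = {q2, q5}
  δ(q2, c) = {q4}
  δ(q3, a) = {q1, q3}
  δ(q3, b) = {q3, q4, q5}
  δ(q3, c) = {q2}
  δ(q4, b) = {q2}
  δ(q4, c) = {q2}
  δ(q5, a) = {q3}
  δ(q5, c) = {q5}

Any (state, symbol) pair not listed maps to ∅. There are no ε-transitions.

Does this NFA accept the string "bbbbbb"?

Start in {q0}.
Read 'b': q0→{q3}; now {q3}.
Read 'b': q3→{q3, q4, q5}; now {q3, q4, q5}.
Read 'b': q3→{q3, q4, q5}, q4→{q2}, q5→∅; now {q2, q3, q4, q5}.
Read 'b': q2→{q2, q5}, q3→{q3, q4, q5}, q4→{q2}, q5→∅; now {q2, q3, q4, q5}.
Read 'b': q2→{q2, q5}, q3→{q3, q4, q5}, q4→{q2}, q5→∅; now {q2, q3, q4, q5}.
Read 'b': q2→{q2, q5}, q3→{q3, q4, q5}, q4→{q2}, q5→∅; now {q2, q3, q4, q5}.
The final set {q2, q3, q4, q5} contains the accepting state q4.

Yes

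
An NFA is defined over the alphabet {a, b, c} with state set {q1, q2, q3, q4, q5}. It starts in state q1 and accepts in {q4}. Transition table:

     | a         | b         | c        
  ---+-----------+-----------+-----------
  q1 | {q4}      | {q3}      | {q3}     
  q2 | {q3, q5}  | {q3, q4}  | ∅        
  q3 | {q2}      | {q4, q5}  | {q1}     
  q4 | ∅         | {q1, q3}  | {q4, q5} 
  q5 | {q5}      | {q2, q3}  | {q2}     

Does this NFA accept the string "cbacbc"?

Yes

Start in {q1}.
Read 'c': {q1} → {q3}.
Read 'b': {q3} → {q4, q5}.
Read 'a': {q4, q5} → {q5}.
Read 'c': {q5} → {q2}.
Read 'b': {q2} → {q3, q4}.
Read 'c': {q3, q4} → {q1, q4, q5}.
The final set {q1, q4, q5} contains the accepting state q4.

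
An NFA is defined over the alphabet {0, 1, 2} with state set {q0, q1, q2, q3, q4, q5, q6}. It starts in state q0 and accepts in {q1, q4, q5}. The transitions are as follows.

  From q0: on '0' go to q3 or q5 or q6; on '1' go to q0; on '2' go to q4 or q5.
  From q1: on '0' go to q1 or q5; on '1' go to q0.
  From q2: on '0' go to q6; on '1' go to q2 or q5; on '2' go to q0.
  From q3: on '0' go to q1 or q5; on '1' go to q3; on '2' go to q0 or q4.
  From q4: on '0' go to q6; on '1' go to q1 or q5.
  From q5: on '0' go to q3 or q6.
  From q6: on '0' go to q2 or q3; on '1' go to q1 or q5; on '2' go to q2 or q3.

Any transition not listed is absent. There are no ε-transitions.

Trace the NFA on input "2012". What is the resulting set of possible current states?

Start in {q0}.
Read '2': {q0} → {q4, q5}.
Read '0': {q4, q5} → {q3, q6}.
Read '1': {q3, q6} → {q1, q3, q5}.
Read '2': {q1, q3, q5} → {q0, q4}.

{q0, q4}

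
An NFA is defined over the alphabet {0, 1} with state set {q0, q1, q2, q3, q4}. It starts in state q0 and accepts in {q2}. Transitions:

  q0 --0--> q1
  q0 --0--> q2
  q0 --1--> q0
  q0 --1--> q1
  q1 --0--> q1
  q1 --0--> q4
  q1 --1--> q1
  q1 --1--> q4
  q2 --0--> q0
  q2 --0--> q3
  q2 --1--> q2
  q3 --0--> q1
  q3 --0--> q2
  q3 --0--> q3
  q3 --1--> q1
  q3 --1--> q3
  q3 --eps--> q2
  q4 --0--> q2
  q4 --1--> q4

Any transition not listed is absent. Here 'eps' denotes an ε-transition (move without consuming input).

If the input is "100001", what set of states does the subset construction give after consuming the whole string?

{q0, q1, q2, q3, q4}

Start in {q0}.
Read '1': {q0} → {q0, q1}.
Read '0': {q0, q1} → {q1, q2, q4}.
Read '0': {q1, q2, q4} → {q0, q1, q2, q3, q4}.
Read '0': {q0, q1, q2, q3, q4} → {q0, q1, q2, q3, q4}.
Read '0': {q0, q1, q2, q3, q4} → {q0, q1, q2, q3, q4}.
Read '1': {q0, q1, q2, q3, q4} → {q0, q1, q2, q3, q4}.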